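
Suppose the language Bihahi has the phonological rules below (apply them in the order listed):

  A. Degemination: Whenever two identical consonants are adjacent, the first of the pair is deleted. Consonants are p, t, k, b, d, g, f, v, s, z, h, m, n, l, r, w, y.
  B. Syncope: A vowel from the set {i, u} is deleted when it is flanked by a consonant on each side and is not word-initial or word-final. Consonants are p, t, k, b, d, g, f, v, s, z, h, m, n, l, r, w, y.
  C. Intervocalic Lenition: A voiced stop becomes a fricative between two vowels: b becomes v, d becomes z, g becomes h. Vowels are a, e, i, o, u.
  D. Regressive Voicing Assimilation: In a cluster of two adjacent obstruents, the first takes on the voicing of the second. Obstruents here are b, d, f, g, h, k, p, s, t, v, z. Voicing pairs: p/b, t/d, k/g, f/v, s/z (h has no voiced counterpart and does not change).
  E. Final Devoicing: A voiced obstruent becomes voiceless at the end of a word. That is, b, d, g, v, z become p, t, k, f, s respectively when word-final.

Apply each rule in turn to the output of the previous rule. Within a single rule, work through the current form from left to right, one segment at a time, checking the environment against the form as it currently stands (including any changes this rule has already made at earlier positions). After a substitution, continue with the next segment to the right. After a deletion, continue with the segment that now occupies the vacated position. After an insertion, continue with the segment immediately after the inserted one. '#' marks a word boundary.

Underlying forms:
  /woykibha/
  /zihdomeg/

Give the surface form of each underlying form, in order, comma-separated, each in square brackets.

/woykibha/:
  A Degemination: no change — [woykibha]
  B Syncope: [woykibha] → [woykbha]
  C Intervocalic Lenition: no change — [woykbha]
  D Regressive Voicing Assimilation: [woykbha] → [woygpha]
  E Final Devoicing: no change — [woygpha]
/zihdomeg/:
  A Degemination: no change — [zihdomeg]
  B Syncope: [zihdomeg] → [zhdomeg]
  C Intervocalic Lenition: no change — [zhdomeg]
  D Regressive Voicing Assimilation: [zhdomeg] → [shdomeg]
  E Final Devoicing: [shdomeg] → [shdomek]

[woygpha], [shdomek]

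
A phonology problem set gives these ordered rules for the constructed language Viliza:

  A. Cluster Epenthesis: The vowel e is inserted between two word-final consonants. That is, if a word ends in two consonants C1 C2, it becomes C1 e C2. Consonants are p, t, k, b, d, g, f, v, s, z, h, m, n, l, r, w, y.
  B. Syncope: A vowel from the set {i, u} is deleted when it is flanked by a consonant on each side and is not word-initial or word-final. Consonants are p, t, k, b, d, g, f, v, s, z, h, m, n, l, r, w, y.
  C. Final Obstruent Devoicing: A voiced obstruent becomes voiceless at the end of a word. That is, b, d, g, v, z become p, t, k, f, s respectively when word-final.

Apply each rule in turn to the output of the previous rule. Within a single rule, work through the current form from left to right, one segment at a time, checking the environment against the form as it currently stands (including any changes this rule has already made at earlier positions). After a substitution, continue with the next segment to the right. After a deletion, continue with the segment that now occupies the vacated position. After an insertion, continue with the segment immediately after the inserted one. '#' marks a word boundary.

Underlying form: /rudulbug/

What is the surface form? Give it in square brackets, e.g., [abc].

[rdlbk]

A Cluster Epenthesis: no change — [rudulbug]
B Syncope: [rudulbug] → [rdlbg]
C Final Obstruent Devoicing: [rdlbg] → [rdlbk]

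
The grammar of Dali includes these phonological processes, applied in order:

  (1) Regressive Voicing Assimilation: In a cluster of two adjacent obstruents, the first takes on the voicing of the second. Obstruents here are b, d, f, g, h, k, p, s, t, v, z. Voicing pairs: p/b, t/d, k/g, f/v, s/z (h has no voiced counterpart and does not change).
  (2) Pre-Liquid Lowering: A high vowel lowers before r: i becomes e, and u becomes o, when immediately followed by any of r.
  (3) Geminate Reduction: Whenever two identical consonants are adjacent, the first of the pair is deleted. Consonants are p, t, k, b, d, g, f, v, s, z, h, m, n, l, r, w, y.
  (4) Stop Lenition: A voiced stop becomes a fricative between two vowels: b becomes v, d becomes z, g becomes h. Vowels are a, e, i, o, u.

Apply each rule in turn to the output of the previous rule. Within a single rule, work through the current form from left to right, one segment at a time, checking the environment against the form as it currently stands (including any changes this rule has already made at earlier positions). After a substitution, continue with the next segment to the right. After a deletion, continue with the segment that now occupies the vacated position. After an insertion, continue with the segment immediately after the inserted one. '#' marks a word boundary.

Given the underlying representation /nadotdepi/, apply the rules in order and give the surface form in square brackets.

(1) Regressive Voicing Assimilation: [nadotdepi] → [nadoddepi]
(2) Pre-Liquid Lowering: no change — [nadoddepi]
(3) Geminate Reduction: [nadoddepi] → [nadodepi]
(4) Stop Lenition: [nadodepi] → [nazozepi]

[nazozepi]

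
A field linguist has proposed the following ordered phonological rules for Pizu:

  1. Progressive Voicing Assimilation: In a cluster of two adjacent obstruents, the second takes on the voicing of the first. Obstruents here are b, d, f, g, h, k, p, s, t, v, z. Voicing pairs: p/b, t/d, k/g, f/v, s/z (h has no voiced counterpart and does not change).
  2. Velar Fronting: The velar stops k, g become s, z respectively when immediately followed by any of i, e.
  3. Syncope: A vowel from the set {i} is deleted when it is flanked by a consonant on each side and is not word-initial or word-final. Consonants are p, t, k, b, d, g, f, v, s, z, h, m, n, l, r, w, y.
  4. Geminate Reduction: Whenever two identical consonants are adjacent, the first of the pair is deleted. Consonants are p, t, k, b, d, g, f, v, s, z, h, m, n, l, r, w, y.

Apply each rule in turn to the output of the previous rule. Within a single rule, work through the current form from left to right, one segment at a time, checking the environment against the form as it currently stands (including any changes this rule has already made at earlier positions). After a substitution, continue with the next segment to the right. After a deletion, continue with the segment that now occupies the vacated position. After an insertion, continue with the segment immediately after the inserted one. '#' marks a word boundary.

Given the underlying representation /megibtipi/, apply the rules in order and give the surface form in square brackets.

[mezbdpi]

1 Progressive Voicing Assimilation: [megibtipi] → [megibdipi]
2 Velar Fronting: [megibdipi] → [mezibdipi]
3 Syncope: [mezibdipi] → [mezbdpi]
4 Geminate Reduction: no change — [mezbdpi]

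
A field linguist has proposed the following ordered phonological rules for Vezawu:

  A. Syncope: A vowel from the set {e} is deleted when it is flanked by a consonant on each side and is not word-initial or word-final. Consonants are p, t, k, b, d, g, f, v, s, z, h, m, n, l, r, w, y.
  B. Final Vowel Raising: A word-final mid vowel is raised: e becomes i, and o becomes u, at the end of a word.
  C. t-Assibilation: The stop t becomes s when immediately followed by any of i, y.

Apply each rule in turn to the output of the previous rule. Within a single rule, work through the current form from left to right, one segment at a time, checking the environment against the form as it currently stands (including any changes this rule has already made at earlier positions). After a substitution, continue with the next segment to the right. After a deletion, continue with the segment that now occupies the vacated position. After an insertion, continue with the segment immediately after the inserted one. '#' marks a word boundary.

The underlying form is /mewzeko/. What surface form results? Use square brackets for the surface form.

[mwzku]

A Syncope: [mewzeko] → [mwzko]
B Final Vowel Raising: [mwzko] → [mwzku]
C t-Assibilation: no change — [mwzku]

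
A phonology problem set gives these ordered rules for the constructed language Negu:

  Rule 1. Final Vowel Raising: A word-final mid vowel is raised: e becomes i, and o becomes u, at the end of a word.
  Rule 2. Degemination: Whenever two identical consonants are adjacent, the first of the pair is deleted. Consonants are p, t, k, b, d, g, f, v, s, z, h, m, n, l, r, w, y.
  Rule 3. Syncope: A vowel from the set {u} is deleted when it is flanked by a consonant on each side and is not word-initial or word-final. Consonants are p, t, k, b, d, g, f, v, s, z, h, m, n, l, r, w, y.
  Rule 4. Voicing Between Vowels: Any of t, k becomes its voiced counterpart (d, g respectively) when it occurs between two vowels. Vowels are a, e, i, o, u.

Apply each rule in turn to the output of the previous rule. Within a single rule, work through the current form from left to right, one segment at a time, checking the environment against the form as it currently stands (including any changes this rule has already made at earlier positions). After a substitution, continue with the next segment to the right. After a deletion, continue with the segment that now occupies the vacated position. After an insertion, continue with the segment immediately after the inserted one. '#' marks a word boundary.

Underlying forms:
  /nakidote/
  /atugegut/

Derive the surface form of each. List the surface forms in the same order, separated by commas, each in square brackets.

/nakidote/:
  Rule 1 Final Vowel Raising: [nakidote] → [nakidoti]
  Rule 2 Degemination: no change — [nakidoti]
  Rule 3 Syncope: no change — [nakidoti]
  Rule 4 Voicing Between Vowels: [nakidoti] → [nagidodi]
/atugegut/:
  Rule 1 Final Vowel Raising: no change — [atugegut]
  Rule 2 Degemination: no change — [atugegut]
  Rule 3 Syncope: [atugegut] → [atgegt]
  Rule 4 Voicing Between Vowels: no change — [atgegt]

[nagidodi], [atgegt]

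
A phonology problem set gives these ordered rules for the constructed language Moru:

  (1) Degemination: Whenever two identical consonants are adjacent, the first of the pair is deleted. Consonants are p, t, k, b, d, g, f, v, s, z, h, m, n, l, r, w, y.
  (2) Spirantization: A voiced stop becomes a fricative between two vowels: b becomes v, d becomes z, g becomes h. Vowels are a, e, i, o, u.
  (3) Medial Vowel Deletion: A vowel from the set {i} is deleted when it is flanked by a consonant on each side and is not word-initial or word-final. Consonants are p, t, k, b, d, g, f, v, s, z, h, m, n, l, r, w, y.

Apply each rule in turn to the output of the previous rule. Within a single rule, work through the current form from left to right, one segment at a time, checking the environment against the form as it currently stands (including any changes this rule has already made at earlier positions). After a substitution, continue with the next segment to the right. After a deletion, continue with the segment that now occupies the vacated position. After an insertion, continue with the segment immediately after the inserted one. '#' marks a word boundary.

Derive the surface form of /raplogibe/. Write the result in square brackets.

(1) Degemination: no change — [raplogibe]
(2) Spirantization: [raplogibe] → [raplohive]
(3) Medial Vowel Deletion: [raplohive] → [raplohve]

[raplohve]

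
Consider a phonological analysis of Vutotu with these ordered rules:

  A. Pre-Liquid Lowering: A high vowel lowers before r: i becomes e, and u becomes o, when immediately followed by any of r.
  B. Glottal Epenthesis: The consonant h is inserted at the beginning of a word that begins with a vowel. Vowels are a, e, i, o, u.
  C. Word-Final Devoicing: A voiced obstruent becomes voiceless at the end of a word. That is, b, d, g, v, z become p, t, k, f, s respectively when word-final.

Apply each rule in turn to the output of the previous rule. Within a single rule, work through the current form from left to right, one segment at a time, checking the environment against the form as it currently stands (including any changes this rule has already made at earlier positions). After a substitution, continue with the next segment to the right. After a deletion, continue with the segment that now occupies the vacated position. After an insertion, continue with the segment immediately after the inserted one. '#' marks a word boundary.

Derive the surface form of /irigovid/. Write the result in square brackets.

[herigovit]

A Pre-Liquid Lowering: [irigovid] → [erigovid]
B Glottal Epenthesis: [erigovid] → [herigovid]
C Word-Final Devoicing: [herigovid] → [herigovit]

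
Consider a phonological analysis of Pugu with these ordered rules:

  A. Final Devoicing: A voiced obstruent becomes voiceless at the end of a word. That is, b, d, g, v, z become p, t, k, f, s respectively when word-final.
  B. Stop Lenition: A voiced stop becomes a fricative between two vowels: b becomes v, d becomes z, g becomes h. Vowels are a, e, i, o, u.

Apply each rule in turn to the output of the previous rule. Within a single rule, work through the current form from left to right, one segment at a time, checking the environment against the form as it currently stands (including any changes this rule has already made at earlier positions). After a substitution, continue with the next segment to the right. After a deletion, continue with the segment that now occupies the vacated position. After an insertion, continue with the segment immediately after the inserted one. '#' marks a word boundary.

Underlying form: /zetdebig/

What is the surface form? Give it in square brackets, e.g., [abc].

[zetdevik]

A Final Devoicing: [zetdebig] → [zetdebik]
B Stop Lenition: [zetdebik] → [zetdevik]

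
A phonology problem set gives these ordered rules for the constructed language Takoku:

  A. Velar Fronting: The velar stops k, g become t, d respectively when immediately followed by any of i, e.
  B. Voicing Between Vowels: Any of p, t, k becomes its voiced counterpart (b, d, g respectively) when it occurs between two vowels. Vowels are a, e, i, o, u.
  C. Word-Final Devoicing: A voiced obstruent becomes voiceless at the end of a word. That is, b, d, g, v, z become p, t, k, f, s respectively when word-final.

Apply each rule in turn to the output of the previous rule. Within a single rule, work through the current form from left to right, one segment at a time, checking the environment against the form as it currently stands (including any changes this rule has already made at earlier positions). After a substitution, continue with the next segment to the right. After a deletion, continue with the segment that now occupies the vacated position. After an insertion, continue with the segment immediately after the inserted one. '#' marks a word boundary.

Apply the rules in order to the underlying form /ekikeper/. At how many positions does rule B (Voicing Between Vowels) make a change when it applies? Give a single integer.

3

A Velar Fronting: [ekikeper] → [etiteper]
B Voicing Between Vowels: [etiteper] → [edideber]
C Word-Final Devoicing: no change — [edideber]
Rule B changed 3 position(s).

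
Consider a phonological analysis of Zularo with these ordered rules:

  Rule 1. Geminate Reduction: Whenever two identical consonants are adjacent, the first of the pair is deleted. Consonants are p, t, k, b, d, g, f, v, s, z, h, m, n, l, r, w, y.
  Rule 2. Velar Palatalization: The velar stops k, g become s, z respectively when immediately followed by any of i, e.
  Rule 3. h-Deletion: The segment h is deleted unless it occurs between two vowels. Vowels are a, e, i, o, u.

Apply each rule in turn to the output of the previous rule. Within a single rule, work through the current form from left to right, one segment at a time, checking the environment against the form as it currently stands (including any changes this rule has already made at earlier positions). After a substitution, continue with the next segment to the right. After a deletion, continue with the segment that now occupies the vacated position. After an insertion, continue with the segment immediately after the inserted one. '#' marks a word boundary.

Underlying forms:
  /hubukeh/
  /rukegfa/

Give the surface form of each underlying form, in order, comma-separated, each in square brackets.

[ubuse], [rusegfa]

/hubukeh/:
  Rule 1 Geminate Reduction: no change — [hubukeh]
  Rule 2 Velar Palatalization: [hubukeh] → [hubuseh]
  Rule 3 h-Deletion: [hubuseh] → [ubuse]
/rukegfa/:
  Rule 1 Geminate Reduction: no change — [rukegfa]
  Rule 2 Velar Palatalization: [rukegfa] → [rusegfa]
  Rule 3 h-Deletion: no change — [rusegfa]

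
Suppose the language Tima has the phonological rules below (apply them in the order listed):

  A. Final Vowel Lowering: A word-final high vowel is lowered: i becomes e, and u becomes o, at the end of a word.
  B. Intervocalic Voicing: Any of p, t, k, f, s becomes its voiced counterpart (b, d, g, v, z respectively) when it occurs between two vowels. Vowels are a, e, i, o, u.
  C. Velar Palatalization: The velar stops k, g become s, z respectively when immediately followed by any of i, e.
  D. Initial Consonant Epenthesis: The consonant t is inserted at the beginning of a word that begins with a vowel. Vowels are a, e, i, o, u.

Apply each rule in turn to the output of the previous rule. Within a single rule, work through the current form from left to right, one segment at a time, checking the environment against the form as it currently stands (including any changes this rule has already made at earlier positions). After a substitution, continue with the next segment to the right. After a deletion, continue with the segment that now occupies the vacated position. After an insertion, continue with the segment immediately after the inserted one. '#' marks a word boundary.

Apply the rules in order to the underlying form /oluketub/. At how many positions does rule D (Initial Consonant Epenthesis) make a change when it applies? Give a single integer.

1

A Final Vowel Lowering: no change — [oluketub]
B Intervocalic Voicing: [oluketub] → [olugedub]
C Velar Palatalization: [olugedub] → [oluzedub]
D Initial Consonant Epenthesis: [oluzedub] → [toluzedub]
Rule D changed 1 position(s).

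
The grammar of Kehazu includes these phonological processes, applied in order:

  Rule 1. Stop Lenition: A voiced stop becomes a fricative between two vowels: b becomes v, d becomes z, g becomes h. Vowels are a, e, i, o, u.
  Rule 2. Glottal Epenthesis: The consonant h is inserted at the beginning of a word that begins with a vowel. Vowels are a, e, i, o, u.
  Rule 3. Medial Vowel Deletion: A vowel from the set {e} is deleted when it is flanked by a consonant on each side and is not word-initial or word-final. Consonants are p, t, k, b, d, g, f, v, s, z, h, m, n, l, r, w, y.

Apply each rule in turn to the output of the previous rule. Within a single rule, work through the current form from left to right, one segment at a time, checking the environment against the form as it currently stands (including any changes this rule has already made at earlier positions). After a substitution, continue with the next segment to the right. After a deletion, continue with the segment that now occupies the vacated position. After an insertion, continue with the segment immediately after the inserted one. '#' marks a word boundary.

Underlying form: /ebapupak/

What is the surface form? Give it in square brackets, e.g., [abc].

Rule 1 Stop Lenition: [ebapupak] → [evapupak]
Rule 2 Glottal Epenthesis: [evapupak] → [hevapupak]
Rule 3 Medial Vowel Deletion: [hevapupak] → [hvapupak]

[hvapupak]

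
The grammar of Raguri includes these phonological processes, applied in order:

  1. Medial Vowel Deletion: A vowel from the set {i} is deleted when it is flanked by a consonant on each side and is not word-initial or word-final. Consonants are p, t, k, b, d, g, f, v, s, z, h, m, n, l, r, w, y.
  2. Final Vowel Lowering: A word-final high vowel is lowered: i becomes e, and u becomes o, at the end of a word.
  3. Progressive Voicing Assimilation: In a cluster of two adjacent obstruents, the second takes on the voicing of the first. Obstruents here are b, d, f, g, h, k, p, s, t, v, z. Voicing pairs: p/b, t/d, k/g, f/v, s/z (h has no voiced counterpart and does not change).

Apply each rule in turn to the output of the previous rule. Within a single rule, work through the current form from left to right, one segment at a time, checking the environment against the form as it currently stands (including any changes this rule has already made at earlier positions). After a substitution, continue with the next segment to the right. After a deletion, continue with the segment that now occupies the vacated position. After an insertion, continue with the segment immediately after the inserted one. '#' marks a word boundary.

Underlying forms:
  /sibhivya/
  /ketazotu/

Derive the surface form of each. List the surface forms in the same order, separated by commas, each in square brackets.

[sphfya], [ketazoto]

/sibhivya/:
  1 Medial Vowel Deletion: [sibhivya] → [sbhvya]
  2 Final Vowel Lowering: no change — [sbhvya]
  3 Progressive Voicing Assimilation: [sbhvya] → [sphfya]
/ketazotu/:
  1 Medial Vowel Deletion: no change — [ketazotu]
  2 Final Vowel Lowering: [ketazotu] → [ketazoto]
  3 Progressive Voicing Assimilation: no change — [ketazoto]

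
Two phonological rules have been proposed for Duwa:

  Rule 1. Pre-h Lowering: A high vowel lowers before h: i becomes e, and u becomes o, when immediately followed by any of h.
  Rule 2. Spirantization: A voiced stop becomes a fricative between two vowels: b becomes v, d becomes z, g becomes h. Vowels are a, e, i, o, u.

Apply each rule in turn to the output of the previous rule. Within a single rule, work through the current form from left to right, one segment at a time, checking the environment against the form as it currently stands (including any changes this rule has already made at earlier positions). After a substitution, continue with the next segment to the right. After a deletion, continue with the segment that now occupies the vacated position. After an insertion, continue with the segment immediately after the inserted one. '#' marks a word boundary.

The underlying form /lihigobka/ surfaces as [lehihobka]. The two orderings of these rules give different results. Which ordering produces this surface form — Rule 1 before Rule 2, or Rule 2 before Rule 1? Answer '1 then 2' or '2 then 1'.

Order 1 then 2:
  1 Pre-h Lowering: [lihigobka] → [lehigobka]
  2 Spirantization: [lehigobka] → [lehihobka]
  result: [lehihobka]
Order 2 then 1:
  2 Spirantization: [lihigobka] → [lihihobka]
  1 Pre-h Lowering: [lihihobka] → [lehehobka]
  result: [lehehobka]

1 then 2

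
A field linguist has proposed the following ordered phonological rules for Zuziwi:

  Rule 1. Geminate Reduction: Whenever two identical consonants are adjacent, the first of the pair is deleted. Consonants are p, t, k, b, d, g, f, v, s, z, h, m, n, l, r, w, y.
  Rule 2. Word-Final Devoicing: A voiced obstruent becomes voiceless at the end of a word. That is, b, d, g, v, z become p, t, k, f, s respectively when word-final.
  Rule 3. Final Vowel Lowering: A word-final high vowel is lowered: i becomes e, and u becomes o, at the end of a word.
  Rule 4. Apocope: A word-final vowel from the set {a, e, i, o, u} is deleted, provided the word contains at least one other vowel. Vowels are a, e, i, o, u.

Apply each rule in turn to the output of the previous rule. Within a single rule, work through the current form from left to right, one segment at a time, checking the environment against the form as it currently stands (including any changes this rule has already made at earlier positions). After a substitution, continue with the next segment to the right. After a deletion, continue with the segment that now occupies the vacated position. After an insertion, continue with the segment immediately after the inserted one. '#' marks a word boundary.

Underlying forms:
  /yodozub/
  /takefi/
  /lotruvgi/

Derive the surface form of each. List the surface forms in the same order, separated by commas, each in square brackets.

/yodozub/:
  Rule 1 Geminate Reduction: no change — [yodozub]
  Rule 2 Word-Final Devoicing: [yodozub] → [yodozup]
  Rule 3 Final Vowel Lowering: no change — [yodozup]
  Rule 4 Apocope: no change — [yodozup]
/takefi/:
  Rule 1 Geminate Reduction: no change — [takefi]
  Rule 2 Word-Final Devoicing: no change — [takefi]
  Rule 3 Final Vowel Lowering: [takefi] → [takefe]
  Rule 4 Apocope: [takefe] → [takef]
/lotruvgi/:
  Rule 1 Geminate Reduction: no change — [lotruvgi]
  Rule 2 Word-Final Devoicing: no change — [lotruvgi]
  Rule 3 Final Vowel Lowering: [lotruvgi] → [lotruvge]
  Rule 4 Apocope: [lotruvge] → [lotruvg]

[yodozup], [takef], [lotruvg]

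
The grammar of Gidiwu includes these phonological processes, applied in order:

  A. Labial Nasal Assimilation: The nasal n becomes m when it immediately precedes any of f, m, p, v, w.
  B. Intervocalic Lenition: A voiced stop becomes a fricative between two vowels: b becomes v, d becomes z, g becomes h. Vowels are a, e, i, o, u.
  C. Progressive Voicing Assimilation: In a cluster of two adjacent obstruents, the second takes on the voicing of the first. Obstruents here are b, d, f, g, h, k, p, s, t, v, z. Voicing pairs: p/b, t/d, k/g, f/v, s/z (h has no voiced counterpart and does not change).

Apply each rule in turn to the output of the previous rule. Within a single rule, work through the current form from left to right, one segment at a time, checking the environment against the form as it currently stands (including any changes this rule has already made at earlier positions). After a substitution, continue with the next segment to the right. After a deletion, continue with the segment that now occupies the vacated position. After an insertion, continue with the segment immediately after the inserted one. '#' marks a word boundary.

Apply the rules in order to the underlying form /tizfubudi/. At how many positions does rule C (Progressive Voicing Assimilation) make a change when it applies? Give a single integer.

1

A Labial Nasal Assimilation: no change — [tizfubudi]
B Intervocalic Lenition: [tizfubudi] → [tizfuvuzi]
C Progressive Voicing Assimilation: [tizfuvuzi] → [tizvuvuzi]
Rule C changed 1 position(s).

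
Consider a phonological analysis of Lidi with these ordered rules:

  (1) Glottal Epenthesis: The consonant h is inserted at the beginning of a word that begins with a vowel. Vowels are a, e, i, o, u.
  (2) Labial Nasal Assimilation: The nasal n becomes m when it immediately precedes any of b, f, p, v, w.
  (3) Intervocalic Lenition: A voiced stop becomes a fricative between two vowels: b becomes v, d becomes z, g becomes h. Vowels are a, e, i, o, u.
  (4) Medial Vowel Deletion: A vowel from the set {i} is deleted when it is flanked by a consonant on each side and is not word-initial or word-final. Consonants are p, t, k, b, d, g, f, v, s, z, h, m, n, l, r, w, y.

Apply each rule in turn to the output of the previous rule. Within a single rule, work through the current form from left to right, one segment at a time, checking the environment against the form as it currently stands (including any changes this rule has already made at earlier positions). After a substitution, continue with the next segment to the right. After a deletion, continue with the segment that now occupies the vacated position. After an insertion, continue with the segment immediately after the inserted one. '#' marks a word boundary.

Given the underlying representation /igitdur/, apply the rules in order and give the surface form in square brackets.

(1) Glottal Epenthesis: [igitdur] → [higitdur]
(2) Labial Nasal Assimilation: no change — [higitdur]
(3) Intervocalic Lenition: [higitdur] → [hihitdur]
(4) Medial Vowel Deletion: [hihitdur] → [hhtdur]

[hhtdur]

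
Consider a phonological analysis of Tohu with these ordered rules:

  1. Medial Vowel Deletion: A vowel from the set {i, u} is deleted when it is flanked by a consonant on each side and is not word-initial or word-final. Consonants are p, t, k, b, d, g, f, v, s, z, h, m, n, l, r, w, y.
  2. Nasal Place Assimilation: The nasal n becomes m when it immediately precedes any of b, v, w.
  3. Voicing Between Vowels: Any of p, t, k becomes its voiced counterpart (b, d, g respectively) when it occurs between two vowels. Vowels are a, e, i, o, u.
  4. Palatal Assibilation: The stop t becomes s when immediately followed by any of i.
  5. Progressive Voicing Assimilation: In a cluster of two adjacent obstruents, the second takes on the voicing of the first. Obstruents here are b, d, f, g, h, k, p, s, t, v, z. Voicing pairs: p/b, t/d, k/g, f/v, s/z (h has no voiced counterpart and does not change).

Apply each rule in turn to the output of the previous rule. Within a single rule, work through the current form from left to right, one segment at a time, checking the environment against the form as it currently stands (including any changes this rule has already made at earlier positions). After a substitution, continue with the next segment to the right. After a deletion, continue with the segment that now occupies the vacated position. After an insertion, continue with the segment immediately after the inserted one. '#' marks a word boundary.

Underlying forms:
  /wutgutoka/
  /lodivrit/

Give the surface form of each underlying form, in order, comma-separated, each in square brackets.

/wutgutoka/:
  1 Medial Vowel Deletion: [wutgutoka] → [wtgtoka]
  2 Nasal Place Assimilation: no change — [wtgtoka]
  3 Voicing Between Vowels: [wtgtoka] → [wtgtoga]
  4 Palatal Assibilation: no change — [wtgtoga]
  5 Progressive Voicing Assimilation: [wtgtoga] → [wtktoga]
/lodivrit/:
  1 Medial Vowel Deletion: [lodivrit] → [lodvrt]
  2 Nasal Place Assimilation: no change — [lodvrt]
  3 Voicing Between Vowels: no change — [lodvrt]
  4 Palatal Assibilation: no change — [lodvrt]
  5 Progressive Voicing Assimilation: no change — [lodvrt]

[wtktoga], [lodvrt]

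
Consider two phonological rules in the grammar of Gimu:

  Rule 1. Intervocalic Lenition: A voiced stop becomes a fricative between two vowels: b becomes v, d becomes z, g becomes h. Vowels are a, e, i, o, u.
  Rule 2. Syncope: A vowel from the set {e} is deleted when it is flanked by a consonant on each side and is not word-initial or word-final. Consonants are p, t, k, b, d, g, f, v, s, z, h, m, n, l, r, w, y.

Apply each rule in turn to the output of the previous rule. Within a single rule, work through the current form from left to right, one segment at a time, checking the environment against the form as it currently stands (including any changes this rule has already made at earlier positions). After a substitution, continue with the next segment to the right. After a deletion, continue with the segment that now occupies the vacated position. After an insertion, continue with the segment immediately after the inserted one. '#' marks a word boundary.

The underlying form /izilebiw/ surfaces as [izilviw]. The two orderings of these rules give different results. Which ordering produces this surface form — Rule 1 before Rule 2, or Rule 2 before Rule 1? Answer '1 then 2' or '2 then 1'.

1 then 2

Order 1 then 2:
  1 Intervocalic Lenition: [izilebiw] → [izileviw]
  2 Syncope: [izileviw] → [izilviw]
  result: [izilviw]
Order 2 then 1:
  2 Syncope: [izilebiw] → [izilbiw]
  1 Intervocalic Lenition: no change — [izilbiw]
  result: [izilbiw]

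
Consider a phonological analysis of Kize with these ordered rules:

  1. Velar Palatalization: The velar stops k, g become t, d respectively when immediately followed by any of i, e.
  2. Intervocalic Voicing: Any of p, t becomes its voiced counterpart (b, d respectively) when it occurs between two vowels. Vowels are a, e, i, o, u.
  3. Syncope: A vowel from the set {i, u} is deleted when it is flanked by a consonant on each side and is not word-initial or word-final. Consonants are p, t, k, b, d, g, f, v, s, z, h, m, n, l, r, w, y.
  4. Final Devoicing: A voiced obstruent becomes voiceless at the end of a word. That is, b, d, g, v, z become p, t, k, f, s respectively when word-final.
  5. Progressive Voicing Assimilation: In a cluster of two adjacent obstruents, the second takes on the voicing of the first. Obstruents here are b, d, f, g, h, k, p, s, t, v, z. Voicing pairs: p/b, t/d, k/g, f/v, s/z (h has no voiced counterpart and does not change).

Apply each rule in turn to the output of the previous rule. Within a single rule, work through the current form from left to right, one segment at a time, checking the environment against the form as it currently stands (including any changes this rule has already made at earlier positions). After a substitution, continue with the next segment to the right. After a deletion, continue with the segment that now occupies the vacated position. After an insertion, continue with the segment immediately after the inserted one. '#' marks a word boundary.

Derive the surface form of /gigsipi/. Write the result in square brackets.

1 Velar Palatalization: [gigsipi] → [digsipi]
2 Intervocalic Voicing: [digsipi] → [digsibi]
3 Syncope: [digsibi] → [dgsbi]
4 Final Devoicing: no change — [dgsbi]
5 Progressive Voicing Assimilation: [dgsbi] → [dgzbi]

[dgzbi]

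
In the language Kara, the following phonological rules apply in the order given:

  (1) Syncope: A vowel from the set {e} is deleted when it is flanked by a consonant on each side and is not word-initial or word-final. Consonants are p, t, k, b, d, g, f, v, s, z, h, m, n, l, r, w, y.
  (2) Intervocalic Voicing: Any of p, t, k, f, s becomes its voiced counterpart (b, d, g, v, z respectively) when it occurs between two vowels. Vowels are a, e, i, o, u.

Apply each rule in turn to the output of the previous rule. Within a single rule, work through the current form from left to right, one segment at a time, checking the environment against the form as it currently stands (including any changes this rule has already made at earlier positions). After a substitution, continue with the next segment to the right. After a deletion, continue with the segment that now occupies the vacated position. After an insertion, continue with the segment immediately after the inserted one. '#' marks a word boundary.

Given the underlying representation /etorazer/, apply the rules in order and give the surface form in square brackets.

[edorazr]

(1) Syncope: [etorazer] → [etorazr]
(2) Intervocalic Voicing: [etorazr] → [edorazr]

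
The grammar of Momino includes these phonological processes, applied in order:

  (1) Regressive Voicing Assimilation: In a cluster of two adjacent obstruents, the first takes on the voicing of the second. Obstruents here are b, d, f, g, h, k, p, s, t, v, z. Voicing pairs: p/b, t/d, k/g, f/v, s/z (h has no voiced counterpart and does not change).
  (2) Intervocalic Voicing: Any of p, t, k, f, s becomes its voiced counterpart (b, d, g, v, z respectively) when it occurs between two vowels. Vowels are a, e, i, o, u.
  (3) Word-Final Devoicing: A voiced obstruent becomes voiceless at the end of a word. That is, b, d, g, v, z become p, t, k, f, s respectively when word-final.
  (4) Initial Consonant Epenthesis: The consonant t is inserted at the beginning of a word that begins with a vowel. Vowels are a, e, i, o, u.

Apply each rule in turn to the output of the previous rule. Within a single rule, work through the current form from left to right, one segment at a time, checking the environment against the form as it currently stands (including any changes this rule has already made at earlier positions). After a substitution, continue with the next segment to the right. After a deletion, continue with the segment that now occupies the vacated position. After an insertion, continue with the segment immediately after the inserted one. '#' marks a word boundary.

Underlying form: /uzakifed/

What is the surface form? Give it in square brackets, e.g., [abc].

(1) Regressive Voicing Assimilation: no change — [uzakifed]
(2) Intervocalic Voicing: [uzakifed] → [uzagived]
(3) Word-Final Devoicing: [uzagived] → [uzagivet]
(4) Initial Consonant Epenthesis: [uzagivet] → [tuzagivet]

[tuzagivet]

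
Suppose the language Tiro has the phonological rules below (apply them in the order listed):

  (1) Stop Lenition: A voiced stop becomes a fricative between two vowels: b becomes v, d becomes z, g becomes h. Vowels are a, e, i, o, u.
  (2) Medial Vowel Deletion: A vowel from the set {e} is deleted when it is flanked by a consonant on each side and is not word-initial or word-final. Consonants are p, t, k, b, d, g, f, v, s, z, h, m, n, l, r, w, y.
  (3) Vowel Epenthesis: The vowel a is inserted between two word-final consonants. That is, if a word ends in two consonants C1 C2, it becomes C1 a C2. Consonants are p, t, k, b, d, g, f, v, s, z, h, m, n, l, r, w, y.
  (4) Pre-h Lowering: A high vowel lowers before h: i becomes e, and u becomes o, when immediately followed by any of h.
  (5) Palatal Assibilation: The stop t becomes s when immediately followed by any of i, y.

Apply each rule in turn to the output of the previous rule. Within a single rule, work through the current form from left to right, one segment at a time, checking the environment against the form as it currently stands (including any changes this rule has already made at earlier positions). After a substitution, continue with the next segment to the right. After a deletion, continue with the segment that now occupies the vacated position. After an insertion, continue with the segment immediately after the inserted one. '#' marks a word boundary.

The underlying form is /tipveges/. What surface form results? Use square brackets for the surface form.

[sipvhas]

(1) Stop Lenition: [tipveges] → [tipvehes]
(2) Medial Vowel Deletion: [tipvehes] → [tipvhs]
(3) Vowel Epenthesis: [tipvhs] → [tipvhas]
(4) Pre-h Lowering: no change — [tipvhas]
(5) Palatal Assibilation: [tipvhas] → [sipvhas]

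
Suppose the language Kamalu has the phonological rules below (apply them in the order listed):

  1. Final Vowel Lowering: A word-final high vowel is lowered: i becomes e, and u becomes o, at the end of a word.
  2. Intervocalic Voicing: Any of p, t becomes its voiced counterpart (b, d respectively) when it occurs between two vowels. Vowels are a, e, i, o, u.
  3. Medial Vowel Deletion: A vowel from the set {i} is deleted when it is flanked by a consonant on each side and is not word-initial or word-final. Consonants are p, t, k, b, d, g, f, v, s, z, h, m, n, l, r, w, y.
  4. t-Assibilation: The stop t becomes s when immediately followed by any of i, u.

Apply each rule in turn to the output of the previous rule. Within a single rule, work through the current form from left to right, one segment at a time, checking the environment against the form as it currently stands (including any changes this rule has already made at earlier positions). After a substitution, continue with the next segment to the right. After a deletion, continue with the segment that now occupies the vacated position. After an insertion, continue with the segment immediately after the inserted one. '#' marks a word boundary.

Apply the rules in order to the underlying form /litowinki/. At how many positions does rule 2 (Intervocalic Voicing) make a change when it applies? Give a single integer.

1 Final Vowel Lowering: [litowinki] → [litowinke]
2 Intervocalic Voicing: [litowinke] → [lidowinke]
3 Medial Vowel Deletion: [lidowinke] → [ldownke]
4 t-Assibilation: no change — [ldownke]
Rule 2 changed 1 position(s).

1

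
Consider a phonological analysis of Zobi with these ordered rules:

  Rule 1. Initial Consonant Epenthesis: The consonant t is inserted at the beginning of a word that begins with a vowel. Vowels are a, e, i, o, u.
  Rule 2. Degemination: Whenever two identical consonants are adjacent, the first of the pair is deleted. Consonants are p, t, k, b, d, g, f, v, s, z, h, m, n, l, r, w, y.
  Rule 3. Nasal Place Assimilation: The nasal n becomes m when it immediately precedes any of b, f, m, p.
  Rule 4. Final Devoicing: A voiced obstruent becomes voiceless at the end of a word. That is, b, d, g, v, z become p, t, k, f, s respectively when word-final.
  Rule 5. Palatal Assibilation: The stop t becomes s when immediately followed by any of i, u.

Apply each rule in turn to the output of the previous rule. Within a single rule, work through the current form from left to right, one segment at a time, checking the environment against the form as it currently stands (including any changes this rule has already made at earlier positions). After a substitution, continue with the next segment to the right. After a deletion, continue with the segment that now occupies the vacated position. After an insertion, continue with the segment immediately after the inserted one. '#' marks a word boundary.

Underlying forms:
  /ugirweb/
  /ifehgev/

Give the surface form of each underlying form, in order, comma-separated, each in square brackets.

[sugirwep], [sifehgef]

/ugirweb/:
  Rule 1 Initial Consonant Epenthesis: [ugirweb] → [tugirweb]
  Rule 2 Degemination: no change — [tugirweb]
  Rule 3 Nasal Place Assimilation: no change — [tugirweb]
  Rule 4 Final Devoicing: [tugirweb] → [tugirwep]
  Rule 5 Palatal Assibilation: [tugirwep] → [sugirwep]
/ifehgev/:
  Rule 1 Initial Consonant Epenthesis: [ifehgev] → [tifehgev]
  Rule 2 Degemination: no change — [tifehgev]
  Rule 3 Nasal Place Assimilation: no change — [tifehgev]
  Rule 4 Final Devoicing: [tifehgev] → [tifehgef]
  Rule 5 Palatal Assibilation: [tifehgef] → [sifehgef]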